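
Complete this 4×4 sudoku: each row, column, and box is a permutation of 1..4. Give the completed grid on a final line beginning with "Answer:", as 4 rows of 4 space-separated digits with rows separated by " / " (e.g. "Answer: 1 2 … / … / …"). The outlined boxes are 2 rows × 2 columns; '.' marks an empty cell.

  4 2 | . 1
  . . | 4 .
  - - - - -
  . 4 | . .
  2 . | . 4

Step 1. [r3c3∈{1,2,3}] r3c3 is the only open cell in col 3 admitting 2, so r3c3=2.
Step 2. [r3c4∈{3}] nothing but 3 survives at r3c4. So r3c4=3.
Step 3. [r2c1∈{1,3}] 3 has one home in col 1: r2c1, so r2c1=3.
Step 4. [r4c3∈{1}] r4c3's peers cover all but 1. So r4c3=1.
Step 5. [r4c2∈{3}] r4c2 has the single candidate 3 ⇒ r4c2=3.
Step 6. [r1c3∈{3}] only 3 remains possible at r1c3, so r1c3=3.
Step 7. [r2c2∈{1}] r2c2 has the single candidate 1. So r2c2=1.
Step 8. [r3c1∈{1}] r3c1's peers cover all but 1 ⇒ r3c1=1.
Step 9. [r2c4∈{2}] r2c4 has the single candidate 2, so r2c4=2.

Answer: 4 2 3 1 / 3 1 4 2 / 1 4 2 3 / 2 3 1 4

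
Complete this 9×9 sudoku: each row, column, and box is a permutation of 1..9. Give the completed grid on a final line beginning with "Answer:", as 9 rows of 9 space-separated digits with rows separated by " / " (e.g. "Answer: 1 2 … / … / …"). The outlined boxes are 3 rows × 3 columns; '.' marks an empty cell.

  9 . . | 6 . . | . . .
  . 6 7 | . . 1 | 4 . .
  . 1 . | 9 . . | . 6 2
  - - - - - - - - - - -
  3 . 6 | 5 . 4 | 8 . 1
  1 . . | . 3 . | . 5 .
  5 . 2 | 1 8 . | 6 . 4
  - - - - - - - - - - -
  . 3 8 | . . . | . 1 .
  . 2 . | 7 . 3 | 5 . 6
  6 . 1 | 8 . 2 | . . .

Step 1. [r8c1∈{4}] r8c1 has the single candidate 4. So r8c1=4.
Step 2. [r1c5∈{2,4,5,7}] r1c5 is the only open cell in row 1 admitting 2 ⇒ r1c5=2.
Step 3. [r2c5∈{5}] r2c5 has the single candidate 5, so r2c5=5.
Step 4. [r6c8∈{3,7,9}] r6c8 is the only open cell in row 6 admitting 3 ⇒ r6c8=3.
Step 5. [r1c9∈{3,5,7,8}] across col 9, 5 lands solely at r1c9, so r1c9=5.
Step 6. [r2c9∈{3,8,9}] 8 has one home in col 9: r2c9. So r2c9=8.
Step 7. [r1c8∈{7}] r1c8 is down to just 7, so r1c8=7.
Step 8. [r8c3∈{9}] r8c3's peers cover all but 9, so r8c3=9.
Step 9. [r3c5∈{4,7}] in box 2, 4 fits only at r3c5, so r3c5=4.
Step 10. [r9c5∈{9}] nothing but 9 survives at r9c5. So r9c5=9.
Step 11. [r5c2∈{4,7,8,9}] row 5 places 8 nowhere but r5c2 ⇒ r5c2=8.
Step 12. [r7c1∈{7}] nothing but 7 survives at r7c1. So r7c1=7.
Step 13. [r3c7∈{3}] r3c7 is down to just 3, so r3c7=3.
Step 14. [r5c6∈{6,7,9}] 6 has one home in row 5: r5c6, so r5c6=6.
Step 15. [r3c6∈{7,8}] in row 3, 7 fits only at r3c6. So r3c6=7.
Step 16. [r7c9∈{9}] only 9 remains possible at r7c9, so r7c9=9.
Step 17. [r5c7∈{2,7,9}] r5c7 is the only open cell in row 5 admitting 9, so r5c7=9.
Step 18. [r6c2∈{7,9}] 7 has one home in row 6: r6c2. So r6c2=7.
Step 19. [r9c9∈{3,7}] across row 9, 3 lands solely at r9c9. So r9c9=3.
Step 20. [r5c3∈{4}] r5c3 has the single candidate 4, so r5c3=4.
Step 21. [r1c7∈{1}] only 1 remains possible at r1c7. So r1c7=1.
Step 22. [r8c5∈{1}] r8c5 is down to just 1 ⇒ r8c5=1.
Step 23. [r7c6∈{5}] r7c6 is down to just 5, so r7c6=5.
Step 24. [r4c2∈{9}] r4c2 has the single candidate 9, so r4c2=9.
Step 25. [r4c8∈{2}] r4c8 is down to just 2, so r4c8=2.
Step 26. [r2c1∈{2}] r2c1 has the single candidate 2, so r2c1=2.
Step 27. [r7c5∈{6}] nothing but 6 survives at r7c5 ⇒ r7c5=6.
Step 28. [r9c2∈{5}] only 5 remains possible at r9c2. So r9c2=5.
Step 29. [r1c3∈{3}] only 3 remains possible at r1c3. So r1c3=3.
Step 30. [r2c8∈{9}] nothing but 9 survives at r2c8 ⇒ r2c8=9.
Step 31. [r1c2∈{4}] only 4 remains possible at r1c2 ⇒ r1c2=4.
Step 32. [r7c7∈{2}] r7c7's peers cover all but 2. So r7c7=2.
Step 33. [r6c6∈{9}] r6c6 is down to just 9 ⇒ r6c6=9.
Step 34. [r3c3∈{5}] r3c3 is down to just 5. So r3c3=5.
Step 35. [r9c8∈{4}] only 4 remains possible at r9c8, so r9c8=4.
Step 36. [r2c4∈{3}] nothing but 3 survives at r2c4. So r2c4=3.
Step 37. [r3c1∈{8}] only 8 remains possible at r3c1, so r3c1=8.
Step 38. [r7c4∈{4}] nothing but 4 survives at r7c4. So r7c4=4.
Step 39. [r5c9∈{7}] r5c9's peers cover all but 7 ⇒ r5c9=7.
Step 40. [r1c6∈{8}] r1c6 has the single candidate 8. So r1c6=8.
Step 41. [r9c7∈{7}] only 7 remains possible at r9c7, so r9c7=7.
Step 42. [r4c5∈{7}] r4c5 is down to just 7. So r4c5=7.
Step 43. [r8c8∈{8}] nothing but 8 survives at r8c8. So r8c8=8.
Step 44. [r5c4∈{2}] nothing but 2 survives at r5c4 ⇒ r5c4=2.

Answer: 9 4 3 6 2 8 1 7 5 / 2 6 7 3 5 1 4 9 8 / 8 1 5 9 4 7 3 6 2 / 3 9 6 5 7 4 8 2 1 / 1 8 4 2 3 6 9 5 7 / 5 7 2 1 8 9 6 3 4 / 7 3 8 4 6 5 2 1 9 / 4 2 9 7 1 3 5 8 6 / 6 5 1 8 9 2 7 4 3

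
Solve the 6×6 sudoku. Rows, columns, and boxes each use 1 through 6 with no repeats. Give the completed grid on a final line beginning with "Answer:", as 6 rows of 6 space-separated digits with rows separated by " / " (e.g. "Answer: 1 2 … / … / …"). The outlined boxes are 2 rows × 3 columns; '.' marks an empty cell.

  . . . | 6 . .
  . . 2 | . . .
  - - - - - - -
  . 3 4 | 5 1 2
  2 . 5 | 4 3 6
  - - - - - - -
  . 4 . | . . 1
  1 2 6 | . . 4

Step 1. [r5c1∈{3,5}] box 5 places 5 nowhere but r5c1, so r5c1=5.
Step 2. [r1c3∈{1,3}] in col 3, 1 fits only at r1c3, so r1c3=1.
Step 3. [r1c2∈{5}] r1c2 has the single candidate 5 ⇒ r1c2=5.
Step 4. [r1c6∈{3}] r1c6 is down to just 3, so r1c6=3.
Step 5. [r2c1∈{3,4,6}] in row 2, 3 fits only at r2c1. So r2c1=3.
Step 6. [r5c4∈{2,3}] 2 has one home in col 4: r5c4, so r5c4=2.
Step 7. [r2c5∈{4,5}] across row 2, 4 lands solely at r2c5 ⇒ r2c5=4.
Step 8. [r2c2∈{6}] r2c2's peers cover all but 6. So r2c2=6.
Step 9. [r2c4∈{1}] r2c4's peers cover all but 1, so r2c4=1.
Step 10. [r5c5∈{6}] only 6 remains possible at r5c5. So r5c5=6.
Step 11. [r1c1∈{4}] r1c1 has the single candidate 4. So r1c1=4.
Step 12. [r5c3∈{3}] r5c3 has the single candidate 3. So r5c3=3.
Step 13. [r1c5∈{2}] r1c5 is down to just 2. So r1c5=2.
Step 14. [r3c1∈{6}] r3c1's peers cover all but 6, so r3c1=6.
Step 15. [r4c2∈{1}] r4c2 has the single candidate 1 ⇒ r4c2=1.
Step 16. [r6c4∈{3}] only 3 remains possible at r6c4 ⇒ r6c4=3.
Step 17. [r6c5∈{5}] r6c5 has the single candidate 5 ⇒ r6c5=5.
Step 18. [r2c6∈{5}] only 5 remains possible at r2c6 ⇒ r2c6=5.

Answer: 4 5 1 6 2 3 / 3 6 2 1 4 5 / 6 3 4 5 1 2 / 2 1 5 4 3 6 / 5 4 3 2 6 1 / 1 2 6 3 5 4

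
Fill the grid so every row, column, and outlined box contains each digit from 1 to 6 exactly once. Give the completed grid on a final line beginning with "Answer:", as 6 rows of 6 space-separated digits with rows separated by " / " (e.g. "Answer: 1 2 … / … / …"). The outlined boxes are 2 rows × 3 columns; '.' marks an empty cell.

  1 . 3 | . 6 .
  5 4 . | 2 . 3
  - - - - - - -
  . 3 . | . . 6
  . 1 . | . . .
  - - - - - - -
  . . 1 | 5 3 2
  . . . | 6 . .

Step 1. [r5c1∈{4,6}] in row 5, 4 fits only at r5c1 ⇒ r5c1=4.
Step 2. [r3c1∈{2}] r3c1 is down to just 2. So r3c1=2.
Step 3. [r1c4∈{4}] only 4 remains possible at r1c4, so r1c4=4.
Step 4. [r6c3∈{2,5}] col 3 places 2 nowhere but r6c3. So r6c3=2.
Step 5. [r4c5∈{2,4,5}] r4c5 is the only open cell in row 4 admitting 2. So r4c5=2.
Step 6. [r3c5∈{1,4,5}] 5 has one home in col 5: r3c5. So r3c5=5.
Step 7. [r4c3∈{4,5,6}] in row 4, 5 fits only at r4c3 ⇒ r4c3=5.
Step 8. [r6c5∈{1,4}] across col 5, 4 lands solely at r6c5. So r6c5=4.
Step 9. [r4c1∈{6}] r4c1's peers cover all but 6 ⇒ r4c1=6.
Step 10. [r4c6∈{4}] r4c6 is down to just 4 ⇒ r4c6=4.
Step 11. [r6c6∈{1}] r6c6 has the single candidate 1. So r6c6=1.
Step 12. [r2c3∈{6}] nothing but 6 survives at r2c3 ⇒ r2c3=6.
Step 13. [r3c3∈{4}] only 4 remains possible at r3c3. So r3c3=4.
Step 14. [r2c5∈{1}] only 1 remains possible at r2c5. So r2c5=1.
Step 15. [r6c2∈{5}] r6c2 is down to just 5, so r6c2=5.
Step 16. [r6c1∈{3}] only 3 remains possible at r6c1 ⇒ r6c1=3.
Step 17. [r1c6∈{5}] r1c6 is down to just 5 ⇒ r1c6=5.
Step 18. [r1c2∈{2}] r1c2's peers cover all but 2. So r1c2=2.
Step 19. [r4c4∈{3}] only 3 remains possible at r4c4, so r4c4=3.
Step 20. [r5c2∈{6}] nothing but 6 survives at r5c2 ⇒ r5c2=6.
Step 21. [r3c4∈{1}] r3c4's peers cover all but 1 ⇒ r3c4=1.

Answer: 1 2 3 4 6 5 / 5 4 6 2 1 3 / 2 3 4 1 5 6 / 6 1 5 3 2 4 / 4 6 1 5 3 2 / 3 5 2 6 4 1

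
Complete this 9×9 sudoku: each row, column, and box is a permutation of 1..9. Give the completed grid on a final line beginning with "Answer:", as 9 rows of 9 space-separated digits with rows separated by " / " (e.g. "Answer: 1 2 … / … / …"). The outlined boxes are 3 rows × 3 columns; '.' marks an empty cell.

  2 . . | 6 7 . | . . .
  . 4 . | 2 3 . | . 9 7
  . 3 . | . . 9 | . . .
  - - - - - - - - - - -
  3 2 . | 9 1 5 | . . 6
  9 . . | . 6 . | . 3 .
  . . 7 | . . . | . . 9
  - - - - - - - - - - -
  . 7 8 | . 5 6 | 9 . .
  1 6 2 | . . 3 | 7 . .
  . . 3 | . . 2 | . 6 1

Step 1. [r3c4∈{1,4,5,8}] r3c4 is the only open cell in col 4 admitting 5, so r3c4=5.
Step 2. [r1c7∈{1,3,4,5,8}] in col 7, 3 fits only at r1c7. So r1c7=3.
Step 3. [r6c1∈{4,5,6,8}] 6 has one home in row 6: r6c1 ⇒ r6c1=6.
Step 4. [r6c5∈{2,4,8}] across col 5, 2 lands solely at r6c5. So r6c5=2.
Step 5. [r7c1∈{4}] r7c1 is down to just 4. So r7c1=4.
Step 6. [r5c6∈{4,7,8}] 7 has one home in col 6: r5c6, so r5c6=7.
Step 7. [r8c5∈{4,8,9}] 9 has one home in row 8: r8c5 ⇒ r8c5=9.
Step 8. [r1c3∈{1,5,9}] col 3 places 9 nowhere but r1c3. So r1c3=9.
Step 9. [r4c3∈{4}] only 4 remains possible at r4c3. So r4c3=4.
Step 10. [r4c7∈{8}] r4c7's peers cover all but 8 ⇒ r4c7=8.
Step 11. [r9c1∈{5}] r9c1 is down to just 5, so r9c1=5.
Step 12. [r9c7∈{4}] r9c7's peers cover all but 4 ⇒ r9c7=4.
Step 13. [r3c5∈{4,8}] col 5 places 4 nowhere but r3c5 ⇒ r3c5=4.
Step 14. [r6c6∈{4,8}] col 6 places 4 nowhere but r6c6, so r6c6=4.
Step 15. [r1c8∈{1,4,5,8}] col 8 places 4 nowhere but r1c8, so r1c8=4.
Step 16. [r5c4∈{8}] nothing but 8 survives at r5c4 ⇒ r5c4=8.
Step 17. [r2c1∈{8}] only 8 remains possible at r2c1. So r2c1=8.
Step 18. [r2c6∈{1}] nothing but 1 survives at r2c6 ⇒ r2c6=1.
Step 19. [r1c2∈{1,5}] across row 1, 1 lands solely at r1c2. So r1c2=1.
Step 20. [r1c9∈{5,8}] 5 has one home in row 1: r1c9 ⇒ r1c9=5.
Step 21. [r5c2∈{5}] nothing but 5 survives at r5c2, so r5c2=5.
Step 22. [r3c3∈{6}] r3c3's peers cover all but 6, so r3c3=6.
Step 23. [r8c9∈{8}] nothing but 8 survives at r8c9. So r8c9=8.
Step 24. [r3c9∈{2}] r3c9's peers cover all but 2. So r3c9=2.
Step 25. [r3c7∈{1}] nothing but 1 survives at r3c7 ⇒ r3c7=1.
Step 26. [r8c8∈{5}] r8c8's peers cover all but 5, so r8c8=5.
Step 27. [r2c3∈{5}] r2c3 has the single candidate 5 ⇒ r2c3=5.
Step 28. [r3c1∈{7}] r3c1 has the single candidate 7, so r3c1=7.
Step 29. [r5c3∈{1}] nothing but 1 survives at r5c3 ⇒ r5c3=1.
Step 30. [r1c6∈{8}] r1c6's peers cover all but 8. So r1c6=8.
Step 31. [r8c4∈{4}] r8c4's peers cover all but 4 ⇒ r8c4=4.
Step 32. [r9c4∈{7}] only 7 remains possible at r9c4. So r9c4=7.
Step 33. [r3c8∈{8}] r3c8's peers cover all but 8 ⇒ r3c8=8.
Step 34. [r7c4∈{1}] r7c4 has the single candidate 1 ⇒ r7c4=1.
Step 35. [r4c8∈{7}] r4c8 is down to just 7. So r4c8=7.
Step 36. [r6c8∈{1}] r6c8 is down to just 1, so r6c8=1.
Step 37. [r5c9∈{4}] nothing but 4 survives at r5c9 ⇒ r5c9=4.
Step 38. [r7c8∈{2}] r7c8 has the single candidate 2 ⇒ r7c8=2.
Step 39. [r2c7∈{6}] r2c7 has the single candidate 6, so r2c7=6.
Step 40. [r6c2∈{8}] r6c2's peers cover all but 8. So r6c2=8.
Step 41. [r5c7∈{2}] nothing but 2 survives at r5c7. So r5c7=2.
Step 42. [r6c4∈{3}] r6c4 is down to just 3. So r6c4=3.
Step 43. [r7c9∈{3}] nothing but 3 survives at r7c9. So r7c9=3.
Step 44. [r9c2∈{9}] r9c2 is down to just 9 ⇒ r9c2=9.
Step 45. [r6c7∈{5}] r6c7 is down to just 5, so r6c7=5.
Step 46. [r9c5∈{8}] nothing but 8 survives at r9c5. So r9c5=8.

Answer: 2 1 9 6 7 8 3 4 5 / 8 4 5 2 3 1 6 9 7 / 7 3 6 5 4 9 1 8 2 / 3 2 4 9 1 5 8 7 6 / 9 5 1 8 6 7 2 3 4 / 6 8 7 3 2 4 5 1 9 / 4 7 8 1 5 6 9 2 3 / 1 6 2 4 9 3 7 5 8 / 5 9 3 7 8 2 4 6 1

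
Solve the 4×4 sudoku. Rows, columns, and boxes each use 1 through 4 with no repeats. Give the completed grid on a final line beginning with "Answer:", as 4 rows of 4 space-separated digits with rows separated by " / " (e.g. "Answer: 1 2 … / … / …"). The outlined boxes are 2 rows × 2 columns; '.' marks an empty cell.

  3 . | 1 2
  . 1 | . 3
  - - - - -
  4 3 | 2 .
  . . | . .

Step 1. [r4c1∈{1,2}] col 1 places 1 nowhere but r4c1. So r4c1=1.
Step 2. [r4c4∈{4}] only 4 remains possible at r4c4. So r4c4=4.
Step 3. [r4c2∈{2}] r4c2 has the single candidate 2 ⇒ r4c2=2.
Step 4. [r2c3∈{4}] only 4 remains possible at r2c3 ⇒ r2c3=4.
Step 5. [r2c1∈{2}] only 2 remains possible at r2c1, so r2c1=2.
Step 6. [r4c3∈{3}] r4c3 is down to just 3. So r4c3=3.
Step 7. [r1c2∈{4}] nothing but 4 survives at r1c2, so r1c2=4.
Step 8. [r3c4∈{1}] r3c4 has the single candidate 1, so r3c4=1.

Answer: 3 4 1 2 / 2 1 4 3 / 4 3 2 1 / 1 2 3 4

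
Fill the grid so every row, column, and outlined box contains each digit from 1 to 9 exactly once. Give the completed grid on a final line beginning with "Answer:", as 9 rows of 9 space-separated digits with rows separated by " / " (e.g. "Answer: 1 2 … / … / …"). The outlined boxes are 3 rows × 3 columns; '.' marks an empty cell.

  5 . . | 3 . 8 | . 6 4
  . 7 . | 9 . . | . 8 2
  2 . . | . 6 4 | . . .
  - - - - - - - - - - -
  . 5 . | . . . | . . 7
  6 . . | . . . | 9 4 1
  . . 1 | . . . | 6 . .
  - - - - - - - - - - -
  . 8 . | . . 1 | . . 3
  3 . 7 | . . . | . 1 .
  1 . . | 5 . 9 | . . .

Step 1. [r1c5∈{1,2,7}] row 1 places 2 nowhere but r1c5. So r1c5=2.
Step 2. [r7c3∈{2,4,5,6,9}] in col 3, 5 fits only at r7c3, so r7c3=5.
Step 3. [r9c5∈{3,4,7,8}] r9c5 is the only open cell in row 9 admitting 3. So r9c5=3.
Step 4. [r6c1∈{4,7,8,9}] col 1 places 7 nowhere but r6c1, so r6c1=7.
Step 5. [r4c1∈{4,8,9}] in col 1, 8 fits only at r4c1, so r4c1=8.
Step 6. [r7c4∈{2,4,6,7}] row 7 places 6 nowhere but r7c4, so r7c4=6.
Step 7. [r8c6∈{2}] r8c6's peers cover all but 2 ⇒ r8c6=2.
Step 8. [r1c7∈{1,7}] across row 1, 7 lands solely at r1c7. So r1c7=7.
Step 9. [r6c9∈{5,8}] in box 6, 8 fits only at r6c9. So r6c9=8.
Step 10. [r6c8∈{2,3,5}] r6c8 is the only open cell in box 6 admitting 5 ⇒ r6c8=5.
Step 11. [r5c6∈{3,5,7}] col 6 places 7 nowhere but r5c6. So r5c6=7.
Step 12. [r1c3∈{9}] nothing but 9 survives at r1c3 ⇒ r1c3=9.
Step 13. [r6c2∈{2,3,4,9}] box 4 places 9 nowhere but r6c2 ⇒ r6c2=9.
Step 14. [r4c3∈{2,3,4}] across box 4, 4 lands solely at r4c3. So r4c3=4.
Step 15. [r8c9∈{5,6,9}] across row 8, 9 lands solely at r8c9, so r8c9=9.
Step 16. [r8c7∈{4,5,8}] in row 8, 5 fits only at r8c7, so r8c7=5.
Step 17. [r6c5∈{4}] r6c5 is down to just 4. So r6c5=4.
Step 18. [r8c2∈{4,6}] row 8 places 6 nowhere but r8c2. So r8c2=6.
Step 19. [r9c3∈{2}] r9c3 has the single candidate 2 ⇒ r9c3=2.
Step 20. [r5c3∈{3}] r5c3 has the single candidate 3 ⇒ r5c3=3.
Step 21. [r2c7∈{1,3}] 3 has one home in row 2: r2c7 ⇒ r2c7=3.
Step 22. [r2c5∈{1,5}] in row 2, 1 fits only at r2c5 ⇒ r2c5=1.
Step 23. [r4c7∈{2}] r4c7 has the single candidate 2. So r4c7=2.
Step 24. [r8c5∈{8}] r8c5 is down to just 8, so r8c5=8.
Step 25. [r9c2∈{4}] r9c2 has the single candidate 4. So r9c2=4.
Step 26. [r9c8∈{7}] r9c8 is down to just 7, so r9c8=7.
Step 27. [r3c7∈{1}] r3c7 has the single candidate 1. So r3c7=1.
Step 28. [r5c4∈{2,8}] in row 5, 8 fits only at r5c4 ⇒ r5c4=8.
Step 29. [r4c6∈{3,6}] row 4 places 6 nowhere but r4c6. So r4c6=6.
Step 30. [r9c7∈{8}] only 8 remains possible at r9c7. So r9c7=8.
Step 31. [r5c5∈{5}] r5c5 is down to just 5 ⇒ r5c5=5.
Step 32. [r2c1∈{4}] r2c1 has the single candidate 4, so r2c1=4.
Step 33. [r3c3∈{8}] only 8 remains possible at r3c3, so r3c3=8.
Step 34. [r2c6∈{5}] only 5 remains possible at r2c6 ⇒ r2c6=5.
Step 35. [r7c1∈{9}] r7c1's peers cover all but 9, so r7c1=9.
Step 36. [r3c9∈{5}] r3c9's peers cover all but 5. So r3c9=5.
Step 37. [r4c8∈{3}] nothing but 3 survives at r4c8, so r4c8=3.
Step 38. [r7c8∈{2}] r7c8 is down to just 2. So r7c8=2.
Step 39. [r8c4∈{4}] r8c4's peers cover all but 4. So r8c4=4.
Step 40. [r4c5∈{9}] nothing but 9 survives at r4c5, so r4c5=9.
Step 41. [r1c2∈{1}] only 1 remains possible at r1c2, so r1c2=1.
Step 42. [r6c6∈{3}] nothing but 3 survives at r6c6, so r6c6=3.
Step 43. [r9c9∈{6}] nothing but 6 survives at r9c9. So r9c9=6.
Step 44. [r7c5∈{7}] only 7 remains possible at r7c5 ⇒ r7c5=7.
Step 45. [r5c2∈{2}] only 2 remains possible at r5c2 ⇒ r5c2=2.
Step 46. [r2c3∈{6}] r2c3's peers cover all but 6, so r2c3=6.
Step 47. [r3c4∈{7}] nothing but 7 survives at r3c4 ⇒ r3c4=7.
Step 48. [r4c4∈{1}] r4c4's peers cover all but 1. So r4c4=1.
Step 49. [r3c8∈{9}] nothing but 9 survives at r3c8, so r3c8=9.
Step 50. [r7c7∈{4}] only 4 remains possible at r7c7. So r7c7=4.
Step 51. [r3c2∈{3}] nothing but 3 survives at r3c2, so r3c2=3.
Step 52. [r6c4∈{2}] nothing but 2 survives at r6c4, so r6c4=2.

Answer: 5 1 9 3 2 8 7 6 4 / 4 7 6 9 1 5 3 8 2 / 2 3 8 7 6 4 1 9 5 / 8 5 4 1 9 6 2 3 7 / 6 2 3 8 5 7 9 4 1 / 7 9 1 2 4 3 6 5 8 / 9 8 5 6 7 1 4 2 3 / 3 6 7 4 8 2 5 1 9 / 1 4 2 5 3 9 8 7 6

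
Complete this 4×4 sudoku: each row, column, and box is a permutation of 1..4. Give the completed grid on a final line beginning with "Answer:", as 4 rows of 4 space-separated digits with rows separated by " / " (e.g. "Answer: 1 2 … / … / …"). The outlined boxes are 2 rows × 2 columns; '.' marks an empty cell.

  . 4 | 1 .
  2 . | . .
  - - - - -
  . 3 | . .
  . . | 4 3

Step 1. [r3c4∈{1,2}] in col 4, 1 fits only at r3c4 ⇒ r3c4=1.
Step 2. [r4c1∈{1}] r4c1's peers cover all but 1 ⇒ r4c1=1.
Step 3. [r2c2∈{1}] r2c2 is down to just 1. So r2c2=1.
Step 4. [r2c4∈{4}] r2c4's peers cover all but 4. So r2c4=4.
Step 5. [r4c2∈{2}] r4c2 is down to just 2 ⇒ r4c2=2.
Step 6. [r1c1∈{3}] r1c1 is down to just 3. So r1c1=3.
Step 7. [r3c1∈{4}] r3c1's peers cover all but 4, so r3c1=4.
Step 8. [r3c3∈{2}] r3c3 is down to just 2 ⇒ r3c3=2.
Step 9. [r1c4∈{2}] only 2 remains possible at r1c4, so r1c4=2.
Step 10. [r2c3∈{3}] r2c3's peers cover all but 3, so r2c3=3.

Answer: 3 4 1 2 / 2 1 3 4 / 4 3 2 1 / 1 2 4 3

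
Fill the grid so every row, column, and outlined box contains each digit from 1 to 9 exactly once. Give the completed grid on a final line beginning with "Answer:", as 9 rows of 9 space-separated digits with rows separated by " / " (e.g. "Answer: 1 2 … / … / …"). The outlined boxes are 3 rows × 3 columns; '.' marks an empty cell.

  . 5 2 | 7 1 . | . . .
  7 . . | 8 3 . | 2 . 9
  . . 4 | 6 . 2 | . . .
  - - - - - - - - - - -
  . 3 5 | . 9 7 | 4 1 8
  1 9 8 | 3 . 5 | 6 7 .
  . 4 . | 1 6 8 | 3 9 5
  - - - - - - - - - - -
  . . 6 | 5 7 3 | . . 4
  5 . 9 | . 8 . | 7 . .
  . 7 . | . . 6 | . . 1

Step 1. [r1c7∈{8}] r1c7 is down to just 8 ⇒ r1c7=8.
Step 2. [r2c8∈{4,5,6}] across row 2, 5 lands solely at r2c8. So r2c8=5.
Step 3. [r3c8∈{3}] r3c8's peers cover all but 3. So r3c8=3.
Step 4. [r7c2∈{1,2,8}] in row 7, 1 fits only at r7c2 ⇒ r7c2=1.
Step 5. [r9c1∈{2,3,4,8}] col 1 places 4 nowhere but r9c1, so r9c1=4.
Step 6. [r4c4∈{2}] nothing but 2 survives at r4c4. So r4c4=2.
Step 7. [r7c1∈{2,8}] r7c1 is the only open cell in box 7 admitting 8 ⇒ r7c1=8.
Step 8. [r1c9∈{6}] r1c9 has the single candidate 6, so r1c9=6.
Step 9. [r7c8∈{2}] only 2 remains possible at r7c8. So r7c8=2.
Step 10. [r1c6∈{4,9}] in col 6, 9 fits only at r1c6 ⇒ r1c6=9.
Step 11. [r9c7∈{5,9}] across row 9, 5 lands solely at r9c7, so r9c7=5.
Step 12. [r8c6∈{1,4}] row 8 places 1 nowhere but r8c6. So r8c6=1.
Step 13. [r2c2∈{6}] r2c2 has the single candidate 6, so r2c2=6.
Step 14. [r4c1∈{6}] r4c1 is down to just 6, so r4c1=6.
Step 15. [r9c5∈{2}] nothing but 2 survives at r9c5 ⇒ r9c5=2.
Step 16. [r3c7∈{1}] r3c7 has the single candidate 1 ⇒ r3c7=1.
Step 17. [r1c8∈{4}] r1c8's peers cover all but 4, so r1c8=4.
Step 18. [r9c3∈{3}] r9c3 has the single candidate 3, so r9c3=3.
Step 19. [r7c7∈{9}] r7c7 has the single candidate 9, so r7c7=9.
Step 20. [r5c5∈{4}] only 4 remains possible at r5c5. So r5c5=4.
Step 21. [r3c2∈{8}] r3c2 has the single candidate 8, so r3c2=8.
Step 22. [r6c3∈{7}] r6c3's peers cover all but 7. So r6c3=7.
Step 23. [r8c4∈{4}] r8c4's peers cover all but 4. So r8c4=4.
Step 24. [r8c9∈{3}] only 3 remains possible at r8c9. So r8c9=3.
Step 25. [r3c5∈{5}] nothing but 5 survives at r3c5, so r3c5=5.
Step 26. [r6c1∈{2}] nothing but 2 survives at r6c1 ⇒ r6c1=2.
Step 27. [r9c4∈{9}] r9c4's peers cover all but 9. So r9c4=9.
Step 28. [r2c6∈{4}] r2c6 has the single candidate 4 ⇒ r2c6=4.
Step 29. [r2c3∈{1}] only 1 remains possible at r2c3, so r2c3=1.
Step 30. [r9c8∈{8}] only 8 remains possible at r9c8. So r9c8=8.
Step 31. [r3c1∈{9}] r3c1 is down to just 9, so r3c1=9.
Step 32. [r5c9∈{2}] r5c9 has the single candidate 2 ⇒ r5c9=2.
Step 33. [r8c8∈{6}] nothing but 6 survives at r8c8. So r8c8=6.
Step 34. [r1c1∈{3}] r1c1 has the single candidate 3 ⇒ r1c1=3.
Step 35. [r8c2∈{2}] only 2 remains possible at r8c2, so r8c2=2.
Step 36. [r3c9∈{7}] r3c9 is down to just 7 ⇒ r3c9=7.

Answer: 3 5 2 7 1 9 8 4 6 / 7 6 1 8 3 4 2 5 9 / 9 8 4 6 5 2 1 3 7 / 6 3 5 2 9 7 4 1 8 / 1 9 8 3 4 5 6 7 2 / 2 4 7 1 6 8 3 9 5 / 8 1 6 5 7 3 9 2 4 / 5 2 9 4 8 1 7 6 3 / 4 7 3 9 2 6 5 8 1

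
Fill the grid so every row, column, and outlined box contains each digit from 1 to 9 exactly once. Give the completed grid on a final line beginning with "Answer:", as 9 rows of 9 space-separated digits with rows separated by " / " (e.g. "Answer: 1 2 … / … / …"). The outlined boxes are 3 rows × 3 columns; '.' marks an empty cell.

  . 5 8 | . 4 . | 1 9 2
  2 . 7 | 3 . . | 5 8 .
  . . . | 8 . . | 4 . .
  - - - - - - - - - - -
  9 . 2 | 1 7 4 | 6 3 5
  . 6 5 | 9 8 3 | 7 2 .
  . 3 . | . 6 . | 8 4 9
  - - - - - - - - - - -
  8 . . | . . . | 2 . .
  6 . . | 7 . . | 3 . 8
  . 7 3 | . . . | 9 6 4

Step 1. [r6c3∈{1}] r6c3's peers cover all but 1, so r6c3=1.
Step 2. [r8c2∈{1,2,4,9}] 2 has one home in col 2: r8c2, so r8c2=2.
Step 3. [r1c4∈{6}] nothing but 6 survives at r1c4 ⇒ r1c4=6.
Step 4. [r9c1∈{1,5}] 5 has one home in col 1: r9c1, so r9c1=5.
Step 5. [r7c2∈{1,4,9}] r7c2 is the only open cell in box 7 admitting 1. So r7c2=1.
Step 6. [r3c2∈{9}] r3c2 has the single candidate 9. So r3c2=9.
Step 7. [r8c8∈{1,5}] in col 8, 1 fits only at r8c8. So r8c8=1.
Step 8. [r7c8∈{5,7}] 5 has one home in col 8: r7c8 ⇒ r7c8=5.
Step 9. [r9c4∈{2}] r9c4 is down to just 2. So r9c4=2.
Step 10. [r9c5∈{1}] r9c5 is down to just 1 ⇒ r9c5=1.
Step 11. [r2c5∈{9}] r2c5's peers cover all but 9, so r2c5=9.
Step 12. [r3c9∈{3,6,7}] r3c9 is the only open cell in col 9 admitting 3. So r3c9=3.
Step 13. [r8c3∈{4,9}] row 8 places 4 nowhere but r8c3 ⇒ r8c3=4.
Step 14. [r8c5∈{5}] r8c5 has the single candidate 5. So r8c5=5.
Step 15. [r3c6∈{1,2,5,7}] row 3 places 5 nowhere but r3c6. So r3c6=5.
Step 16. [r7c6∈{6,9}] across row 7, 6 lands solely at r7c6 ⇒ r7c6=6.
Step 17. [r6c1∈{7}] nothing but 7 survives at r6c1, so r6c1=7.
Step 18. [r2c6∈{1}] only 1 remains possible at r2c6 ⇒ r2c6=1.
Step 19. [r7c3∈{9}] r7c3 has the single candidate 9 ⇒ r7c3=9.
Step 20. [r1c6∈{7}] only 7 remains possible at r1c6, so r1c6=7.
Step 21. [r3c1∈{1}] r3c1 is down to just 1, so r3c1=1.
Step 22. [r1c1∈{3}] nothing but 3 survives at r1c1. So r1c1=3.
Step 23. [r3c3∈{6}] nothing but 6 survives at r3c3 ⇒ r3c3=6.
Step 24. [r3c5∈{2}] r3c5 is down to just 2, so r3c5=2.
Step 25. [r5c9∈{1}] r5c9 is down to just 1, so r5c9=1.
Step 26. [r4c2∈{8}] r4c2 is down to just 8. So r4c2=8.
Step 27. [r3c8∈{7}] nothing but 7 survives at r3c8 ⇒ r3c8=7.
Step 28. [r6c4∈{5}] r6c4's peers cover all but 5, so r6c4=5.
Step 29. [r7c9∈{7}] r7c9 is down to just 7, so r7c9=7.
Step 30. [r2c2∈{4}] r2c2 has the single candidate 4, so r2c2=4.
Step 31. [r2c9∈{6}] r2c9's peers cover all but 6, so r2c9=6.
Step 32. [r8c6∈{9}] only 9 remains possible at r8c6 ⇒ r8c6=9.
Step 33. [r7c5∈{3}] only 3 remains possible at r7c5. So r7c5=3.
Step 34. [r7c4∈{4}] r7c4 has the single candidate 4 ⇒ r7c4=4.
Step 35. [r9c6∈{8}] r9c6 is down to just 8, so r9c6=8.
Step 36. [r6c6∈{2}] nothing but 2 survives at r6c6 ⇒ r6c6=2.
Step 37. [r5c1∈{4}] nothing but 4 survives at r5c1 ⇒ r5c1=4.

Answer: 3 5 8 6 4 7 1 9 2 / 2 4 7 3 9 1 5 8 6 / 1 9 6 8 2 5 4 7 3 / 9 8 2 1 7 4 6 3 5 / 4 6 5 9 8 3 7 2 1 / 7 3 1 5 6 2 8 4 9 / 8 1 9 4 3 6 2 5 7 / 6 2 4 7 5 9 3 1 8 / 5 7 3 2 1 8 9 6 4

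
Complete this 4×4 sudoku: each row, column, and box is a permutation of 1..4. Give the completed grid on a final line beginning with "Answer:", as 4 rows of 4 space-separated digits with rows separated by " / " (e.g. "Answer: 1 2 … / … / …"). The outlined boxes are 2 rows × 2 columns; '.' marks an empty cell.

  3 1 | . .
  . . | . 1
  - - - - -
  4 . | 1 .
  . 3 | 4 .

Step 1. [r3c2∈{2}] nothing but 2 survives at r3c2. So r3c2=2.
Step 2. [r1c3∈{2}] only 2 remains possible at r1c3. So r1c3=2.
Step 3. [r4c1∈{1}] only 1 remains possible at r4c1, so r4c1=1.
Step 4. [r3c4∈{3}] only 3 remains possible at r3c4, so r3c4=3.
Step 5. [r2c3∈{3}] only 3 remains possible at r2c3. So r2c3=3.
Step 6. [r4c4∈{2}] r4c4 is down to just 2, so r4c4=2.
Step 7. [r2c1∈{2}] r2c1's peers cover all but 2, so r2c1=2.
Step 8. [r2c2∈{4}] r2c2's peers cover all but 4, so r2c2=4.
Step 9. [r1c4∈{4}] r1c4 is down to just 4 ⇒ r1c4=4.

Answer: 3 1 2 4 / 2 4 3 1 / 4 2 1 3 / 1 3 4 2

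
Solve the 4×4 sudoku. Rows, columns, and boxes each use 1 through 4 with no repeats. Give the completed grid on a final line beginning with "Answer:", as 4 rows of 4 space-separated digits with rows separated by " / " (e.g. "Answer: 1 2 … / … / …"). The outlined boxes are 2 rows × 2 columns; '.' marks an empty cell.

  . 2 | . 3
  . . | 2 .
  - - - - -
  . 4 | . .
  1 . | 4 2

Step 1. [r2c4∈{1,4}] r2c4 is the only open cell in col 4 admitting 4 ⇒ r2c4=4.
Step 2. [r4c2∈{3}] only 3 remains possible at r4c2. So r4c2=3.
Step 3. [r3c3∈{1,3}] in row 3, 3 fits only at r3c3, so r3c3=3.
Step 4. [r1c3∈{1}] only 1 remains possible at r1c3, so r1c3=1.
Step 5. [r3c4∈{1}] nothing but 1 survives at r3c4. So r3c4=1.
Step 6. [r2c1∈{3}] nothing but 3 survives at r2c1, so r2c1=3.
Step 7. [r2c2∈{1}] nothing but 1 survives at r2c2. So r2c2=1.
Step 8. [r1c1∈{4}] nothing but 4 survives at r1c1. So r1c1=4.
Step 9. [r3c1∈{2}] nothing but 2 survives at r3c1, so r3c1=2.

Answer: 4 2 1 3 / 3 1 2 4 / 2 4 3 1 / 1 3 4 2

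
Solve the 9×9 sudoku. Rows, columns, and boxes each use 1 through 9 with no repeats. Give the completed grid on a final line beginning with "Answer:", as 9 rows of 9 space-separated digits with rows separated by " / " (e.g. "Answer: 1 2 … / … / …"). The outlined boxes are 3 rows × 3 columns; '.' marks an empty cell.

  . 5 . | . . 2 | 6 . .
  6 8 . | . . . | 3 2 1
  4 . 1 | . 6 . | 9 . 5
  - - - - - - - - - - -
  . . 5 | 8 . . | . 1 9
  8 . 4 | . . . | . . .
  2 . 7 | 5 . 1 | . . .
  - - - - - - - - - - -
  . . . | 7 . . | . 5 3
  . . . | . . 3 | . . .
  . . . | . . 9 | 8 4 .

Step 1. [r5c2∈{1,3,6,9}] 1 has one home in row 5: r5c2. So r5c2=1.
Step 2. [r2c3∈{9}] r2c3's peers cover all but 9 ⇒ r2c3=9.
Step 3. [r1c9∈{4,7,8}] across box 3, 4 lands solely at r1c9. So r1c9=4.
Step 4. [r1c3∈{3}] nothing but 3 survives at r1c3 ⇒ r1c3=3.
Step 5. [r1c1∈{7}] r1c1 has the single candidate 7. So r1c1=7.
Step 6. [r6c2∈{3,6,9}] r6c2 is the only open cell in box 4 admitting 9 ⇒ r6c2=9.
Step 7. [r4c2∈{3,6}] 6 has one home in box 4: r4c2, so r4c2=6.
Step 8. [r3c8∈{7,8}] across box 3, 7 lands solely at r3c8. So r3c8=7.
Step 9. [r2c6∈{4,5,7}] across col 6, 5 lands solely at r2c6 ⇒ r2c6=5.
Step 10. [r3c2∈{2}] r3c2 has the single candidate 2. So r3c2=2.
Step 11. [r7c2∈{4}] r7c2 is down to just 4, so r7c2=4.
Step 12. [r4c6∈{4,7}] in col 6, 4 fits only at r4c6 ⇒ r4c6=4.
Step 13. [r5c6∈{6,7}] r5c6 is the only open cell in col 6 admitting 7. So r5c6=7.
Step 14. [r5c4∈{2,3,6,9}] in box 5, 6 fits only at r5c4. So r5c4=6.
Step 15. [r5c9∈{2}] only 2 remains possible at r5c9. So r5c9=2.
Step 16. [r4c5∈{2,3}] row 4 places 2 nowhere but r4c5, so r4c5=2.
Step 17. [r8c2∈{7}] r8c2 has the single candidate 7. So r8c2=7.
Step 18. [r8c9∈{6}] r8c9 is down to just 6. So r8c9=6.
Step 19. [r2c4∈{4}] nothing but 4 survives at r2c4. So r2c4=4.
Step 20. [r8c5∈{1,4,5,8}] across row 8, 4 lands solely at r8c5, so r8c5=4.
Step 21. [r8c1∈{1,5,9}] across row 8, 5 lands solely at r8c1 ⇒ r8c1=5.
Step 22. [r3c6∈{8}] r3c6 is down to just 8 ⇒ r3c6=8.
Step 23. [r5c5∈{3,9}] 9 has one home in row 5: r5c5 ⇒ r5c5=9.
Step 24. [r1c5∈{1}] r1c5 has the single candidate 1 ⇒ r1c5=1.
Step 25. [r8c3∈{2,8}] across row 8, 8 lands solely at r8c3 ⇒ r8c3=8.
Step 26. [r6c8∈{3,6,8}] in row 6, 6 fits only at r6c8 ⇒ r6c8=6.
Step 27. [r9c3∈{2,6}] row 9 places 6 nowhere but r9c3. So r9c3=6.
Step 28. [r9c4∈{1,2}] across row 9, 2 lands solely at r9c4. So r9c4=2.
Step 29. [r9c1∈{1,3}] 1 has one home in row 9: r9c1, so r9c1=1.
Step 30. [r8c7∈{1,2}] r8c7 is the only open cell in row 8 admitting 2 ⇒ r8c7=2.
Step 31. [r1c4∈{9}] only 9 remains possible at r1c4 ⇒ r1c4=9.
Step 32. [r6c9∈{8}] r6c9 has the single candidate 8, so r6c9=8.
Step 33. [r9c2∈{3}] nothing but 3 survives at r9c2, so r9c2=3.
Step 34. [r7c5∈{8}] r7c5's peers cover all but 8. So r7c5=8.
Step 35. [r8c4∈{1}] only 1 remains possible at r8c4, so r8c4=1.
Step 36. [r9c9∈{7}] nothing but 7 survives at r9c9. So r9c9=7.
Step 37. [r1c8∈{8}] r1c8 has the single candidate 8, so r1c8=8.
Step 38. [r6c5∈{3}] r6c5 is down to just 3, so r6c5=3.
Step 39. [r6c7∈{4}] only 4 remains possible at r6c7 ⇒ r6c7=4.
Step 40. [r7c3∈{2}] r7c3 has the single candidate 2 ⇒ r7c3=2.
Step 41. [r4c1∈{3}] r4c1 has the single candidate 3, so r4c1=3.
Step 42. [r7c7∈{1}] nothing but 1 survives at r7c7 ⇒ r7c7=1.
Step 43. [r7c6∈{6}] r7c6 has the single candidate 6, so r7c6=6.
Step 44. [r5c8∈{3}] r5c8's peers cover all but 3 ⇒ r5c8=3.
Step 45. [r5c7∈{5}] r5c7 has the single candidate 5, so r5c7=5.
Step 46. [r3c4∈{3}] r3c4 is down to just 3. So r3c4=3.
Step 47. [r8c8∈{9}] r8c8 has the single candidate 9, so r8c8=9.
Step 48. [r2c5∈{7}] r2c5's peers cover all but 7. So r2c5=7.
Step 49. [r7c1∈{9}] nothing but 9 survives at r7c1. So r7c1=9.
Step 50. [r9c5∈{5}] only 5 remains possible at r9c5. So r9c5=5.
Step 51. [r4c7∈{7}] only 7 remains possible at r4c7 ⇒ r4c7=7.

Answer: 7 5 3 9 1 2 6 8 4 / 6 8 9 4 7 5 3 2 1 / 4 2 1 3 6 8 9 7 5 / 3 6 5 8 2 4 7 1 9 / 8 1 4 6 9 7 5 3 2 / 2 9 7 5 3 1 4 6 8 / 9 4 2 7 8 6 1 5 3 / 5 7 8 1 4 3 2 9 6 / 1 3 6 2 5 9 8 4 7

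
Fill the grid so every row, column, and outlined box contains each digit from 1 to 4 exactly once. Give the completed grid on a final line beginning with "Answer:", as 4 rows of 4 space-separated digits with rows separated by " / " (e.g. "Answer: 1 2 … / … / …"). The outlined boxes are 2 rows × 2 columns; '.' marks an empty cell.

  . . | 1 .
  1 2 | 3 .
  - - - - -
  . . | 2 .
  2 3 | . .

Step 1. [r2c4∈{4}] nothing but 4 survives at r2c4. So r2c4=4.
Step 2. [r1c2∈{4}] r1c2's peers cover all but 4 ⇒ r1c2=4.
Step 3. [r3c4∈{1,3}] across row 3, 3 lands solely at r3c4. So r3c4=3.
Step 4. [r1c1∈{3}] r1c1 is down to just 3 ⇒ r1c1=3.
Step 5. [r3c2∈{1}] r3c2's peers cover all but 1 ⇒ r3c2=1.
Step 6. [r4c4∈{1}] r4c4 has the single candidate 1 ⇒ r4c4=1.
Step 7. [r3c1∈{4}] r3c1 has the single candidate 4. So r3c1=4.
Step 8. [r4c3∈{4}] nothing but 4 survives at r4c3, so r4c3=4.
Step 9. [r1c4∈{2}] nothing but 2 survives at r1c4, so r1c4=2.

Answer: 3 4 1 2 / 1 2 3 4 / 4 1 2 3 / 2 3 4 1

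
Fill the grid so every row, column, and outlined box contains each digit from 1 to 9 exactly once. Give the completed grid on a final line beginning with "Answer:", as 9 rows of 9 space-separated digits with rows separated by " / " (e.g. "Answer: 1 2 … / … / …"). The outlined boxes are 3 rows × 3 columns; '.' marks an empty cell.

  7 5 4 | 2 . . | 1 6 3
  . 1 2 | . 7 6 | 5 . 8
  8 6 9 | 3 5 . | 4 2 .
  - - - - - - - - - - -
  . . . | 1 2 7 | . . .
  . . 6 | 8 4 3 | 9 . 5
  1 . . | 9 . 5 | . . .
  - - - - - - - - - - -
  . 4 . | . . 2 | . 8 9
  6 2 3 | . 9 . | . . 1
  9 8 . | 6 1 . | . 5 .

Step 1. [r8c7∈{7}] only 7 remains possible at r8c7, so r8c7=7.
Step 2. [r8c8∈{4}] r8c8's peers cover all but 4 ⇒ r8c8=4.
Step 3. [r4c8∈{3}] r4c8 is down to just 3 ⇒ r4c8=3.
Step 4. [r6c8∈{7}] r6c8 is down to just 7. So r6c8=7.
Step 5. [r6c9∈{2,4,6}] r6c9 is the only open cell in row 6 admitting 4. So r6c9=4.
Step 6. [r6c7∈{2,6,8}] row 6 places 2 nowhere but r6c7, so r6c7=2.
Step 7. [r7c1∈{5}] r7c1 has the single candidate 5, so r7c1=5.
Step 8. [r4c7∈{6,8}] across col 7, 8 lands solely at r4c7, so r4c7=8.
Step 9. [r7c4∈{7}] nothing but 7 survives at r7c4, so r7c4=7.
Step 10. [r7c7∈{3,6}] across row 7, 6 lands solely at r7c7 ⇒ r7c7=6.
Step 11. [r1c6∈{8,9}] row 1 places 9 nowhere but r1c6 ⇒ r1c6=9.
Step 12. [r6c3∈{8}] nothing but 8 survives at r6c3 ⇒ r6c3=8.
Step 13. [r3c6∈{1}] nothing but 1 survives at r3c6, so r3c6=1.
Step 14. [r3c9∈{7}] r3c9 has the single candidate 7, so r3c9=7.
Step 15. [r8c6∈{8}] only 8 remains possible at r8c6. So r8c6=8.
Step 16. [r7c3∈{1}] r7c3 has the single candidate 1. So r7c3=1.
Step 17. [r5c2∈{7}] only 7 remains possible at r5c2, so r5c2=7.
Step 18. [r5c1∈{2}] r5c1 has the single candidate 2, so r5c1=2.
Step 19. [r2c8∈{9}] r2c8 is down to just 9, so r2c8=9.
Step 20. [r1c5∈{8}] r1c5 has the single candidate 8 ⇒ r1c5=8.
Step 21. [r7c5∈{3}] r7c5's peers cover all but 3, so r7c5=3.
Step 22. [r4c1∈{4}] only 4 remains possible at r4c1 ⇒ r4c1=4.
Step 23. [r2c4∈{4}] nothing but 4 survives at r2c4. So r2c4=4.
Step 24. [r8c4∈{5}] r8c4 is down to just 5, so r8c4=5.
Step 25. [r9c3∈{7}] r9c3's peers cover all but 7. So r9c3=7.
Step 26. [r4c2∈{9}] r4c2's peers cover all but 9. So r4c2=9.
Step 27. [r5c8∈{1}] r5c8 is down to just 1 ⇒ r5c8=1.
Step 28. [r9c9∈{2}] nothing but 2 survives at r9c9 ⇒ r9c9=2.
Step 29. [r9c7∈{3}] r9c7's peers cover all but 3. So r9c7=3.
Step 30. [r9c6∈{4}] nothing but 4 survives at r9c6. So r9c6=4.
Step 31. [r6c2∈{3}] only 3 remains possible at r6c2 ⇒ r6c2=3.
Step 32. [r4c3∈{5}] r4c3's peers cover all but 5 ⇒ r4c3=5.
Step 33. [r4c9∈{6}] only 6 remains possible at r4c9 ⇒ r4c9=6.
Step 34. [r2c1∈{3}] nothing but 3 survives at r2c1. So r2c1=3.
Step 35. [r6c5∈{6}] nothing but 6 survives at r6c5, so r6c5=6.

Answer: 7 5 4 2 8 9 1 6 3 / 3 1 2 4 7 6 5 9 8 / 8 6 9 3 5 1 4 2 7 / 4 9 5 1 2 7 8 3 6 / 2 7 6 8 4 3 9 1 5 / 1 3 8 9 6 5 2 7 4 / 5 4 1 7 3 2 6 8 9 / 6 2 3 5 9 8 7 4 1 / 9 8 7 6 1 4 3 5 2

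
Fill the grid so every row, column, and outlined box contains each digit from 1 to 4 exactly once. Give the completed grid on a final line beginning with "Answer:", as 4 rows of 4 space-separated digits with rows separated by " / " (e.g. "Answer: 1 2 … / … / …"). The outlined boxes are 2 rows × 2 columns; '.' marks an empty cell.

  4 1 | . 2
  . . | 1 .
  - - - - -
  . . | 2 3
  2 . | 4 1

Step 1. [r4c2∈{3}] only 3 remains possible at r4c2, so r4c2=3.
Step 2. [r2c4∈{4}] nothing but 4 survives at r2c4. So r2c4=4.
Step 3. [r3c2∈{4}] r3c2 has the single candidate 4, so r3c2=4.
Step 4. [r2c1∈{3}] r2c1 has the single candidate 3. So r2c1=3.
Step 5. [r3c1∈{1}] r3c1's peers cover all but 1. So r3c1=1.
Step 6. [r1c3∈{3}] r1c3 is down to just 3 ⇒ r1c3=3.
Step 7. [r2c2∈{2}] only 2 remains possible at r2c2 ⇒ r2c2=2.

Answer: 4 1 3 2 / 3 2 1 4 / 1 4 2 3 / 2 3 4 1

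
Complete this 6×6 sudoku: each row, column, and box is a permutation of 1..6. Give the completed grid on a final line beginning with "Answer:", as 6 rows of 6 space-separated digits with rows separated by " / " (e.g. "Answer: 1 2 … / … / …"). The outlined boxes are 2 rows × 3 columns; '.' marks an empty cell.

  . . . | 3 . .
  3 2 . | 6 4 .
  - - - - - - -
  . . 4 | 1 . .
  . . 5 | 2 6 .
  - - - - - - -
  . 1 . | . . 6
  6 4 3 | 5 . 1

Step 1. [r1c5∈{1,2,5}] r1c5 is the only open cell in col 5 admitting 1 ⇒ r1c5=1.
Step 2. [r1c2∈{5,6}] col 2 places 5 nowhere but r1c2, so r1c2=5.
Step 3. [r5c5∈{2,3}] 3 has one home in row 5: r5c5. So r5c5=3.
Step 4. [r4c2∈{3}] r4c2 has the single candidate 3, so r4c2=3.
Step 5. [r3c1∈{2}] r3c1 has the single candidate 2. So r3c1=2.
Step 6. [r3c5∈{5}] only 5 remains possible at r3c5. So r3c5=5.
Step 7. [r1c6∈{2}] nothing but 2 survives at r1c6. So r1c6=2.
Step 8. [r2c6∈{5}] r2c6 is down to just 5 ⇒ r2c6=5.
Step 9. [r5c4∈{4}] r5c4 is down to just 4, so r5c4=4.
Step 10. [r5c3∈{2}] nothing but 2 survives at r5c3, so r5c3=2.
Step 11. [r3c6∈{3}] r3c6's peers cover all but 3, so r3c6=3.
Step 12. [r4c1∈{1}] r4c1 has the single candidate 1. So r4c1=1.
Step 13. [r3c2∈{6}] r3c2 is down to just 6. So r3c2=6.
Step 14. [r1c1∈{4}] r1c1 is down to just 4, so r1c1=4.
Step 15. [r2c3∈{1}] nothing but 1 survives at r2c3 ⇒ r2c3=1.
Step 16. [r5c1∈{5}] only 5 remains possible at r5c1, so r5c1=5.
Step 17. [r1c3∈{6}] r1c3 has the single candidate 6, so r1c3=6.
Step 18. [r4c6∈{4}] only 4 remains possible at r4c6, so r4c6=4.
Step 19. [r6c5∈{2}] nothing but 2 survives at r6c5, so r6c5=2.

Answer: 4 5 6 3 1 2 / 3 2 1 6 4 5 / 2 6 4 1 5 3 / 1 3 5 2 6 4 / 5 1 2 4 3 6 / 6 4 3 5 2 1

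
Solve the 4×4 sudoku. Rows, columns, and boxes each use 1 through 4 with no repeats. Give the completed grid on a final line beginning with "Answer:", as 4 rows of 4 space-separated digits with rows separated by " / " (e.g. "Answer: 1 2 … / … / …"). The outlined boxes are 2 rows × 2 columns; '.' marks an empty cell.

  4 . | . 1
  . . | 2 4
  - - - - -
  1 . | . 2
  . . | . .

Step 1. [r4c4∈{3}] r4c4 is down to just 3 ⇒ r4c4=3.
Step 2. [r3c2∈{3,4}] in row 3, 3 fits only at r3c2. So r3c2=3.
Step 3. [r4c2∈{2,4}] col 2 places 4 nowhere but r4c2, so r4c2=4.
Step 4. [r4c1∈{2}] nothing but 2 survives at r4c1, so r4c1=2.
Step 5. [r1c3∈{3}] r1c3 has the single candidate 3. So r1c3=3.
Step 6. [r4c3∈{1}] r4c3's peers cover all but 1, so r4c3=1.
Step 7. [r2c1∈{3}] r2c1 is down to just 3. So r2c1=3.
Step 8. [r1c2∈{2}] nothing but 2 survives at r1c2 ⇒ r1c2=2.
Step 9. [r3c3∈{4}] only 4 remains possible at r3c3 ⇒ r3c3=4.
Step 10. [r2c2∈{1}] r2c2 has the single candidate 1. So r2c2=1.

Answer: 4 2 3 1 / 3 1 2 4 / 1 3 4 2 / 2 4 1 3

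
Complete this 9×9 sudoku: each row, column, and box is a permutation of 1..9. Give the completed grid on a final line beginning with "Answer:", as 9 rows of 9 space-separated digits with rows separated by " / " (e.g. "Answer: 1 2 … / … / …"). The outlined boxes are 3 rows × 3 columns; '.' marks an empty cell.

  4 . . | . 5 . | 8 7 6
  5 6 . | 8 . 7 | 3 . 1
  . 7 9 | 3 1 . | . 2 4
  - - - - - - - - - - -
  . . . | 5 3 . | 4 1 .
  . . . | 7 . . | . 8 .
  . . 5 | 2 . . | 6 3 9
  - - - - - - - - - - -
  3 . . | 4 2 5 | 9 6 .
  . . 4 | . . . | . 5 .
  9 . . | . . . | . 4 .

Step 1. [r4c9∈{2,7}] r4c9 is the only open cell in box 6 admitting 7, so r4c9=7.
Step 2. [r2c3∈{2}] r2c3 is down to just 2, so r2c3=2.
Step 3. [r3c6∈{6}] only 6 remains possible at r3c6, so r3c6=6.
Step 4. [r5c5∈{4,6,9}] r5c5 is the only open cell in box 5 admitting 6, so r5c5=6.
Step 5. [r7c3∈{1,7,8}] r7c3 is the only open cell in row 7 admitting 7 ⇒ r7c3=7.
Step 6. [r7c2∈{1,8}] r7c2 is the only open cell in row 7 admitting 1, so r7c2=1.
Step 7. [r3c1∈{8}] r3c1's peers cover all but 8. So r3c1=8.
Step 8. [r1c4∈{9}] r1c4 is down to just 9. So r1c4=9.
Step 9. [r8c5∈{7,8,9}] 9 has one home in col 5: r8c5, so r8c5=9.
Step 10. [r8c7∈{1,2,7}] in row 8, 7 fits only at r8c7 ⇒ r8c7=7.
Step 11. [r9c7∈{1,2}] col 7 places 1 nowhere but r9c7, so r9c7=1.
Step 12. [r5c7∈{2,5}] 2 has one home in col 7: r5c7 ⇒ r5c7=2.
Step 13. [r5c1∈{1}] r5c1 has the single candidate 1, so r5c1=1.
Step 14. [r6c6∈{1,4,8}] row 6 places 1 nowhere but r6c6, so r6c6=1.
Step 15. [r5c6∈{4,9}] r5c6 is the only open cell in col 6 admitting 4, so r5c6=4.
Step 16. [r6c5∈{8}] nothing but 8 survives at r6c5, so r6c5=8.
Step 17. [r5c2∈{3,9}] 9 has one home in row 5: r5c2, so r5c2=9.
Step 18. [r7c9∈{8}] nothing but 8 survives at r7c9, so r7c9=8.
Step 19. [r9c2∈{2,5,8}] in row 9, 5 fits only at r9c2, so r9c2=5.
Step 20. [r9c9∈{2,3}] row 9 places 2 nowhere but r9c9 ⇒ r9c9=2.
Step 21. [r9c6∈{3,8}] r9c6 is the only open cell in row 9 admitting 3, so r9c6=3.
Step 22. [r9c3∈{6,8}] in row 9, 8 fits only at r9c3, so r9c3=8.
Step 23. [r8c1∈{2,6}] across box 7, 6 lands solely at r8c1. So r8c1=6.
Step 24. [r4c1∈{2}] r4c1 is down to just 2, so r4c1=2.
Step 25. [r1c2∈{3}] nothing but 3 survives at r1c2, so r1c2=3.
Step 26. [r1c6∈{2}] r1c6 is down to just 2. So r1c6=2.
Step 27. [r8c6∈{8}] nothing but 8 survives at r8c6 ⇒ r8c6=8.
Step 28. [r3c7∈{5}] r3c7 is down to just 5, so r3c7=5.
Step 29. [r9c4∈{6}] r9c4 has the single candidate 6. So r9c4=6.
Step 30. [r6c1∈{7}] r6c1 is down to just 7 ⇒ r6c1=7.
Step 31. [r2c8∈{9}] nothing but 9 survives at r2c8, so r2c8=9.
Step 32. [r8c2∈{2}] nothing but 2 survives at r8c2, so r8c2=2.
Step 33. [r4c2∈{8}] only 8 remains possible at r4c2, so r4c2=8.
Step 34. [r5c3∈{3}] only 3 remains possible at r5c3, so r5c3=3.
Step 35. [r4c3∈{6}] r4c3 has the single candidate 6 ⇒ r4c3=6.
Step 36. [r4c6∈{9}] nothing but 9 survives at r4c6 ⇒ r4c6=9.
Step 37. [r8c4∈{1}] r8c4 has the single candidate 1, so r8c4=1.
Step 38. [r8c9∈{3}] r8c9 has the single candidate 3 ⇒ r8c9=3.
Step 39. [r2c5∈{4}] r2c5's peers cover all but 4. So r2c5=4.
Step 40. [r6c2∈{4}] r6c2 has the single candidate 4, so r6c2=4.
Step 41. [r9c5∈{7}] r9c5's peers cover all but 7, so r9c5=7.
Step 42. [r5c9∈{5}] r5c9's peers cover all but 5 ⇒ r5c9=5.
Step 43. [r1c3∈{1}] r1c3's peers cover all but 1. So r1c3=1.

Answer: 4 3 1 9 5 2 8 7 6 / 5 6 2 8 4 7 3 9 1 / 8 7 9 3 1 6 5 2 4 / 2 8 6 5 3 9 4 1 7 / 1 9 3 7 6 4 2 8 5 / 7 4 5 2 8 1 6 3 9 / 3 1 7 4 2 5 9 6 8 / 6 2 4 1 9 8 7 5 3 / 9 5 8 6 7 3 1 4 2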